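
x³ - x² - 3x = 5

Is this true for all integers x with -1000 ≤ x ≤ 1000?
The claim fails at x = 0:
x = 0: LHS = 0³ - 0² - 3·0 = 0; 0 = 5 — FAILS

Because a single integer refutes it, the statement is false.

Answer: False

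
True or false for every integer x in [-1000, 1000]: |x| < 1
The claim fails at x = 1:
x = 1: LHS = |1| = 1; 1 < 1 — FAILS

Because a single integer refutes it, the statement is false.

Answer: False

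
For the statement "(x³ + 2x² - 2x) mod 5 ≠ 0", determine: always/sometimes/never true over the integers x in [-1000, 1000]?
Holds at x = 1: LHS = (1³ + 2·1² - 2·1) mod 5 = 1 mod 5 = 1; 1 ≠ 0 — holds
Fails at x = 0: LHS = (0³ + 2·0² - 2·0) mod 5 = 0 mod 5 = 0; 0 ≠ 0 — FAILS
It is satisfied by some integers in the range but not all.

Answer: Sometimes true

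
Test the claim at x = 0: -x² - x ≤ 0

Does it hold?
x = 0: LHS = -0² - 0 = 0; 0 ≤ 0 — holds

The relation is satisfied at x = 0.

Answer: Yes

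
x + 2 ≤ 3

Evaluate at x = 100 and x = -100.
x = 100: LHS = 100 + 2 = 102; 102 ≤ 3 — FAILS
x = -100: LHS = (-100) + 2 = -98; -98 ≤ 3 — holds

Answer: Partially: fails for x = 100, holds for x = -100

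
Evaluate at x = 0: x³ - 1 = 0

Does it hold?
x = 0: LHS = 0³ - 1 = -1; -1 = 0 — FAILS

The relation fails at x = 0, so x = 0 is a counterexample.

Answer: No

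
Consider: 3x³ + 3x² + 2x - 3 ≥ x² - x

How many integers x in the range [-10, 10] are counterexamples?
Counterexamples in [-10, 10]: {-10, -9, -8, -7, -6, -5, -4, -3, -2, -1, 0}.

Counting them gives 11 values.

Answer: 11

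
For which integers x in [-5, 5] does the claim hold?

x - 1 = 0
Holds for: {1}
Fails for: {-5, -4, -3, -2, -1, 0, 2, 3, 4, 5}

Answer: {1}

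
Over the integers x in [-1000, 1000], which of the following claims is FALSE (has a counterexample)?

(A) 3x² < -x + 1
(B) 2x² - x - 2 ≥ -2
(A) x = 1: LHS = 3·1² = 3, RHS = -1 + 1 = 0; 3 < 0 — FAILS

(B) Over all integers in [-1000, 1000], LHS − RHS is smallest at x = 0, where it equals 0:
x = 0: LHS = 2·0² - 0 - 2 = -2; -2 ≥ -2 — holds
At the ends of the range:
x = -1000: LHS = 2·(-1000)² - (-1000) - 2 = 2000998; 2000998 ≥ -2 — holds
x = 1000: LHS = 2·1000² - 1000 - 2 = 1998998; 1998998 ≥ -2 — holds
Hence LHS − RHS is never negative, i.e. LHS ≥ RHS throughout, so the relation holds for every integer in [-1000, 1000].

Only (A) has a counterexample.

Answer: A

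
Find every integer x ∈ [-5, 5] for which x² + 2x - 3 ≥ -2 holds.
Holds for: {-5, -4, -3, 1, 2, 3, 4, 5}
Fails for: {-2, -1, 0}

Answer: {-5, -4, -3, 1, 2, 3, 4, 5}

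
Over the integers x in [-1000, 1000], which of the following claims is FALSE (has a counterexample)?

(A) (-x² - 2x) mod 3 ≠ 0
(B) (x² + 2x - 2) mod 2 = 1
(A) x = 0: LHS = (-0² - 2·0) mod 3 = 0 mod 3 = 0; 0 ≠ 0 — FAILS
(B) x = 0: LHS = (0² + 2·0 - 2) mod 2 = (-2) mod 2 = 0; 0 = 1 — FAILS

Answer: Both A and B are false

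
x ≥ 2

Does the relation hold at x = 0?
x = 0: 0 ≥ 2 — FAILS

The relation fails at x = 0, so x = 0 is a counterexample.

Answer: No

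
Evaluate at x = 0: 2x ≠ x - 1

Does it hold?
x = 0: LHS = 2·0 = 0, RHS = 0 - 1 = -1; 0 ≠ -1 — holds

The relation is satisfied at x = 0.

Answer: Yes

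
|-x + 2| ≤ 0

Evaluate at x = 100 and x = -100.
x = 100: LHS = |-100 + 2| = |-98| = 98; 98 ≤ 0 — FAILS
x = -100: LHS = |-(-100) + 2| = |102| = 102; 102 ≤ 0 — FAILS

Answer: No, fails for both x = 100 and x = -100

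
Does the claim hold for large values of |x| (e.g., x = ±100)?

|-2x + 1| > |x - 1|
x = 100: LHS = |-2·100 + 1| = |-199| = 199, RHS = |100 - 1| = |99| = 99; 199 > 99 — holds
x = -100: LHS = |-2·(-100) + 1| = |201| = 201, RHS = |(-100) - 1| = |-101| = 101; 201 > 101 — holds

Answer: Yes, holds for both x = 100 and x = -100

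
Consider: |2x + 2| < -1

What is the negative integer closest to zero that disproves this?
Testing negative integers from -1 downward:
x = -1: LHS = |2·(-1) + 2| = |0| = 0; 0 < -1 — FAILS  ← closest negative counterexample to 0

Answer: x = -1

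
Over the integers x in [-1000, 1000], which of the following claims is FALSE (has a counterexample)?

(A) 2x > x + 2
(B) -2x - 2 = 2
(A) x = 0: LHS = 2·0 = 0, RHS = 0 + 2 = 2; 0 > 2 — FAILS
(B) x = 0: LHS = -2·0 - 2 = -2; -2 = 2 — FAILS

Answer: Both A and B are false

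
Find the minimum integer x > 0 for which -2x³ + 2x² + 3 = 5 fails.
Testing positive integers:
x = 1: LHS = -2·1³ + 2·1² + 3 = 3; 3 = 5 — FAILS  ← smallest positive counterexample

Answer: x = 1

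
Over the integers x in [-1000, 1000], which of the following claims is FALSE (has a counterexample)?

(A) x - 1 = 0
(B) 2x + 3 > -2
(A) x = 0: LHS = 0 - 1 = -1; -1 = 0 — FAILS
(B) x = -3: LHS = 2·(-3) + 3 = -3; -3 > -2 — FAILS

Answer: Both A and B are false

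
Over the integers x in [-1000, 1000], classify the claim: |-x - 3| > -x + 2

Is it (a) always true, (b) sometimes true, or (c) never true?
Holds at x = 0: LHS = |-0 - 3| = |-3| = 3, RHS = -0 + 2 = 2; 3 > 2 — holds
Fails at x = -1: LHS = |-(-1) - 3| = |-2| = 2, RHS = -(-1) + 2 = 3; 2 > 3 — FAILS
It is satisfied by some integers in the range but not all.

Answer: Sometimes true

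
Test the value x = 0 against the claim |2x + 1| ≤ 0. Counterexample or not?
Substitute x = 0 into the relation:
x = 0: LHS = |2·0 + 1| = |1| = 1; 1 ≤ 0 — FAILS

Since the claim fails at x = 0, this value is a counterexample.

Answer: Yes, x = 0 is a counterexample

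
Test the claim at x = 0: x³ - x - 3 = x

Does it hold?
x = 0: LHS = 0³ - 0 - 3 = -3; -3 = 0 — FAILS

The relation fails at x = 0, so x = 0 is a counterexample.

Answer: No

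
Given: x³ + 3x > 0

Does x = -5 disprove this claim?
Substitute x = -5 into the relation:
x = -5: LHS = (-5)³ + 3·(-5) = -140; -140 > 0 — FAILS

Since the claim fails at x = -5, this value is a counterexample.

Answer: Yes, x = -5 is a counterexample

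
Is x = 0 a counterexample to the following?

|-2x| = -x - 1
Substitute x = 0 into the relation:
x = 0: LHS = |-2·0| = |0| = 0, RHS = -0 - 1 = -1; 0 = -1 — FAILS

Since the claim fails at x = 0, this value is a counterexample.

Answer: Yes, x = 0 is a counterexample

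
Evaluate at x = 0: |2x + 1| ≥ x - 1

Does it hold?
x = 0: LHS = |2·0 + 1| = |1| = 1, RHS = 0 - 1 = -1; 1 ≥ -1 — holds

The relation is satisfied at x = 0.

Answer: Yes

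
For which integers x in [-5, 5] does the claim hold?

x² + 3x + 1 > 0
Holds for: {-5, -4, -3, 0, 1, 2, 3, 4, 5}
Fails for: {-2, -1}

Answer: {-5, -4, -3, 0, 1, 2, 3, 4, 5}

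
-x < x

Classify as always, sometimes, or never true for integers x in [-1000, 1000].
Holds at x = 1: -1 < 1 — holds
Fails at x = 0: LHS = -0 = 0; 0 < 0 — FAILS
It is satisfied by some integers in the range but not all.

Answer: Sometimes true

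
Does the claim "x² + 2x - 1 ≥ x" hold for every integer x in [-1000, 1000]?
The claim fails at x = 0:
x = 0: LHS = 0² + 2·0 - 1 = -1; -1 ≥ 0 — FAILS

Because a single integer refutes it, the statement is false.

Answer: False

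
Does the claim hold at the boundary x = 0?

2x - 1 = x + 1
x = 0: LHS = 2·0 - 1 = -1, RHS = 0 + 1 = 1; -1 = 1 — FAILS

The relation fails at x = 0, so x = 0 is a counterexample.

Answer: No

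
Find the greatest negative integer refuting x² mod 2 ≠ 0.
Testing negative integers from -1 downward:
x = -1: LHS = ((-1)²) mod 2 = 1 mod 2 = 1; 1 ≠ 0 — holds
x = -2: LHS = ((-2)²) mod 2 = 4 mod 2 = 0; 0 ≠ 0 — FAILS  ← closest negative counterexample to 0

Answer: x = -2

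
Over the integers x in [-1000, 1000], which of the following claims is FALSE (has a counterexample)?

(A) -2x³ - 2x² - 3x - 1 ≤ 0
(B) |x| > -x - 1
(A) x = -1: LHS = -2·(-1)³ - 2·(-1)² - 3·(-1) - 1 = 2; 2 ≤ 0 — FAILS

(B) Over all integers in [-1000, 1000], LHS − RHS is smallest at x = 0, where it equals 1:
x = 0: LHS = |0| = 0, RHS = -0 - 1 = -1; 0 > -1 — holds
At the ends of the range:
x = -1000: LHS = |-1000| = 1000, RHS = -(-1000) - 1 = 999; 1000 > 999 — holds
x = 1000: LHS = |1000| = 1000, RHS = -1000 - 1 = -1001; 1000 > -1001 — holds
Hence LHS − RHS is never zero or negative, i.e. LHS > RHS throughout, so the relation holds for every integer in [-1000, 1000].

Only (A) has a counterexample.

Answer: A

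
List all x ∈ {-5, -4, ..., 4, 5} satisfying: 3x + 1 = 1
Holds for: {0}
Fails for: {-5, -4, -3, -2, -1, 1, 2, 3, 4, 5}

Answer: {0}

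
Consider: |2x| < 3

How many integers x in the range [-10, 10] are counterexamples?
Counterexamples in [-10, 10]: {-10, -9, -8, -7, -6, -5, -4, -3, -2, 2, 3, 4, 5, 6, 7, 8, 9, 10}.

Counting them gives 18 values.

Answer: 18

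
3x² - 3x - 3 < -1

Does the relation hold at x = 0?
x = 0: LHS = 3·0² - 3·0 - 3 = -3; -3 < -1 — holds

The relation is satisfied at x = 0.

Answer: Yes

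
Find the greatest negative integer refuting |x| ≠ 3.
Testing negative integers from -1 downward:
x = -1: LHS = |-1| = 1; 1 ≠ 3 — holds
x = -2: LHS = |-2| = 2; 2 ≠ 3 — holds
x = -3: LHS = |-3| = 3; 3 ≠ 3 — FAILS  ← closest negative counterexample to 0

Answer: x = -3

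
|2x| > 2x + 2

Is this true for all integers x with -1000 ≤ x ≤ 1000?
The claim fails at x = 0:
x = 0: LHS = |2·0| = |0| = 0, RHS = 2·0 + 2 = 2; 0 > 2 — FAILS

Because a single integer refutes it, the statement is false.

Answer: False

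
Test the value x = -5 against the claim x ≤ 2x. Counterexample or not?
Substitute x = -5 into the relation:
x = -5: RHS = 2·(-5) = -10; -5 ≤ -10 — FAILS

Since the claim fails at x = -5, this value is a counterexample.

Answer: Yes, x = -5 is a counterexample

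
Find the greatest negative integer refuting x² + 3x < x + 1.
Testing negative integers from -1 downward:
x = -1: LHS = (-1)² + 3·(-1) = -2, RHS = (-1) + 1 = 0; -2 < 0 — holds
x = -2: LHS = (-2)² + 3·(-2) = -2, RHS = (-2) + 1 = -1; -2 < -1 — holds
x = -3: LHS = (-3)² + 3·(-3) = 0, RHS = (-3) + 1 = -2; 0 < -2 — FAILS  ← closest negative counterexample to 0

Answer: x = -3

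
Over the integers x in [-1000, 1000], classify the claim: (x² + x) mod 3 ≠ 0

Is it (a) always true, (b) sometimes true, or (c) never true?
Holds at x = 1: LHS = (1² + 1) mod 3 = 2 mod 3 = 2; 2 ≠ 0 — holds
Fails at x = 0: LHS = (0² + 0) mod 3 = 0 mod 3 = 0; 0 ≠ 0 — FAILS
It is satisfied by some integers in the range but not all.

Answer: Sometimes true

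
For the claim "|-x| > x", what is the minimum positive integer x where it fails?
Testing positive integers:
x = 1: LHS = |-1| = 1; 1 > 1 — FAILS  ← smallest positive counterexample

Answer: x = 1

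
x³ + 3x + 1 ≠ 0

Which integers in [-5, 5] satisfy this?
Track d = LHS − RHS over the integers in [-5, 5]. Equality would need d = 0, but d changes sign only between consecutive integers, jumping over 0:
x = -1: LHS = (-1)³ + 3·(-1) + 1 = -3; -3 ≠ 0 — holds  (d = -3)
x = 0: LHS = 0³ + 3·0 + 1 = 1; 1 ≠ 0 — holds  (d = 1)
Away from these crossings d keeps a constant sign, and checking every integer in [-5, 5] confirms d ≠ 0 throughout. Hence the two sides are never equal, so the relation holds for every integer in [-5, 5].

Answer: All integers in [-5, 5]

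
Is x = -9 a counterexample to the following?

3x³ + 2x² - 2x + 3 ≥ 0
Substitute x = -9 into the relation:
x = -9: LHS = 3·(-9)³ + 2·(-9)² - 2·(-9) + 3 = -2004; -2004 ≥ 0 — FAILS

Since the claim fails at x = -9, this value is a counterexample.

Answer: Yes, x = -9 is a counterexample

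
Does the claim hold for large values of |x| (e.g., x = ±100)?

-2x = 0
x = 100: LHS = -2·100 = -200; -200 = 0 — FAILS
x = -100: LHS = -2·(-100) = 200; 200 = 0 — FAILS

Answer: No, fails for both x = 100 and x = -100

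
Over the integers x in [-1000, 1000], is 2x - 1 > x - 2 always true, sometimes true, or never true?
Holds at x = 0: LHS = 2·0 - 1 = -1, RHS = 0 - 2 = -2; -1 > -2 — holds
Fails at x = -1: LHS = 2·(-1) - 1 = -3, RHS = (-1) - 2 = -3; -3 > -3 — FAILS
It is satisfied by some integers in the range but not all.

Answer: Sometimes true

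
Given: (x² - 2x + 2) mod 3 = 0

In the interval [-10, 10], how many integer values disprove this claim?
Counterexamples in [-10, 10]: {-10, -9, -8, -7, -6, -5, -4, -3, -2, -1, 0, 1, 2, 3, 4, 5, 6, 7, 8, 9, 10}.

Counting them gives 21 values.

Answer: 21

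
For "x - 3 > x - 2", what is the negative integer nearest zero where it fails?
Testing negative integers from -1 downward:
x = -1: LHS = (-1) - 3 = -4, RHS = (-1) - 2 = -3; -4 > -3 — FAILS  ← closest negative counterexample to 0

Answer: x = -1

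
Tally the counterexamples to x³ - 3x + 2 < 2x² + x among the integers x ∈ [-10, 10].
Counterexamples in [-10, 10]: {-1, 0, 4, 5, 6, 7, 8, 9, 10}.

Counting them gives 9 values.

Answer: 9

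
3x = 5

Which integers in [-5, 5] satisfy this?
Track d = LHS − RHS over the integers in [-5, 5]. Equality would need d = 0, but d changes sign only between consecutive integers, jumping over 0:
x = 1: LHS = 3·1 = 3; 3 = 5 — FAILS  (d = -2)
x = 2: LHS = 3·2 = 6; 6 = 5 — FAILS  (d = 1)
Away from these crossings d keeps a constant sign, and checking every integer in [-5, 5] confirms d ≠ 0 throughout. Hence the two sides are never equal, so the claimed relation (=) fails for every integer in [-5, 5].

Answer: None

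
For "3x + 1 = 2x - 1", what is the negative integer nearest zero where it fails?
Testing negative integers from -1 downward:
x = -1: LHS = 3·(-1) + 1 = -2, RHS = 2·(-1) - 1 = -3; -2 = -3 — FAILS  ← closest negative counterexample to 0

Answer: x = -1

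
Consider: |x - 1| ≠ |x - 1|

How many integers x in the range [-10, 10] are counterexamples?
Counterexamples in [-10, 10]: {-10, -9, -8, -7, -6, -5, -4, -3, -2, -1, 0, 1, 2, 3, 4, 5, 6, 7, 8, 9, 10}.

Counting them gives 21 values.

Answer: 21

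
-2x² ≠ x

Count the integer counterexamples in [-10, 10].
Counterexamples in [-10, 10]: {0}.

Counting them gives 1 values.

Answer: 1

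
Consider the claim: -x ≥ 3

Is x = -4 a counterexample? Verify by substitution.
Substitute x = -4 into the relation:
x = -4: LHS = -(-4) = 4; 4 ≥ 3 — holds

The claim holds here, so x = -4 is not a counterexample. (A counterexample exists elsewhere, e.g. x = 0.)

Answer: No, x = -4 is not a counterexample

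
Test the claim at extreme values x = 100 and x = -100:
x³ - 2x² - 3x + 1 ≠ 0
x = 100: LHS = 100³ - 2·100² - 3·100 + 1 = 979701; 979701 ≠ 0 — holds
x = -100: LHS = (-100)³ - 2·(-100)² - 3·(-100) + 1 = -1019699; -1019699 ≠ 0 — holds

Answer: Yes, holds for both x = 100 and x = -100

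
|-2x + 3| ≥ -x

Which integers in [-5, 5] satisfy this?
Over all integers in [-5, 5], LHS − RHS is smallest at x = 1, where it equals 2:
x = 1: LHS = |-2·1 + 3| = |1| = 1; 1 ≥ -1 — holds
At the ends of the range:
x = -5: LHS = |-2·(-5) + 3| = |13| = 13, RHS = -(-5) = 5; 13 ≥ 5 — holds
x = 5: LHS = |-2·5 + 3| = |-7| = 7; 7 ≥ -5 — holds
Hence LHS − RHS is never negative, i.e. LHS ≥ RHS throughout, so the relation holds for every integer in [-5, 5].

Answer: All integers in [-5, 5]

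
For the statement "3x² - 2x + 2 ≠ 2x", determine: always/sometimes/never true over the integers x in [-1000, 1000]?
Over all integers in [-1000, 1000], LHS − RHS is always positive; it is smallest at x = 1, where it equals 1:
x = 1: LHS = 3·1² - 2·1 + 2 = 3, RHS = 2·1 = 2; 3 ≠ 2 — holds
At the ends of the range:
x = -1000: LHS = 3·(-1000)² - 2·(-1000) + 2 = 3002002, RHS = 2·(-1000) = -2000; 3002002 ≠ -2000 — holds
x = 1000: LHS = 3·1000² - 2·1000 + 2 = 2998002, RHS = 2·1000 = 2000; 2998002 ≠ 2000 — holds
Hence LHS − RHS is never 0, i.e. the two sides are never equal, so the relation holds for every integer in [-1000, 1000].

No counterexample exists.

Answer: Always true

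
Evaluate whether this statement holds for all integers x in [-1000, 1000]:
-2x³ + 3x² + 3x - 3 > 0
The claim fails at x = 0:
x = 0: LHS = -2·0³ + 3·0² + 3·0 - 3 = -3; -3 > 0 — FAILS

Because a single integer refutes it, the statement is false.

Answer: False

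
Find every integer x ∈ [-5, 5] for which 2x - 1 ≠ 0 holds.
Track d = LHS − RHS over the integers in [-5, 5]. Equality would need d = 0, but d changes sign only between consecutive integers, jumping over 0:
x = 0: LHS = 2·0 - 1 = -1; -1 ≠ 0 — holds  (d = -1)
x = 1: LHS = 2·1 - 1 = 1; 1 ≠ 0 — holds  (d = 1)
Away from these crossings d keeps a constant sign, and checking every integer in [-5, 5] confirms d ≠ 0 throughout. Hence the two sides are never equal, so the relation holds for every integer in [-5, 5].

Answer: All integers in [-5, 5]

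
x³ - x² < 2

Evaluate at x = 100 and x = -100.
x = 100: LHS = 100³ - 100² = 990000; 990000 < 2 — FAILS
x = -100: LHS = (-100)³ - (-100)² = -1010000; -1010000 < 2 — holds

Answer: Partially: fails for x = 100, holds for x = -100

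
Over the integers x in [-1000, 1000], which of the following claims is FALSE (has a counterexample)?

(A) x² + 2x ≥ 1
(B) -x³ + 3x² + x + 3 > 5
(A) x = 0: LHS = 0² + 2·0 = 0; 0 ≥ 1 — FAILS
(B) x = 0: LHS = -0³ + 3·0² + 0 + 3 = 3; 3 > 5 — FAILS

Answer: Both A and B are false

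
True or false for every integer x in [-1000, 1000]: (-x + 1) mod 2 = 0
The claim fails at x = 0:
x = 0: LHS = (-0 + 1) mod 2 = 1 mod 2 = 1; 1 = 0 — FAILS

Because a single integer refutes it, the statement is false.

Answer: False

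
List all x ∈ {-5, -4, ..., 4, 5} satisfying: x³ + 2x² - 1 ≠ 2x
Holds for: {-5, -4, -3, -2, -1, 0, 2, 3, 4, 5}
Fails for: {1}

Answer: {-5, -4, -3, -2, -1, 0, 2, 3, 4, 5}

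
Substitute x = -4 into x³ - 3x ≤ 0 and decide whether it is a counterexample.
Substitute x = -4 into the relation:
x = -4: LHS = (-4)³ - 3·(-4) = -52; -52 ≤ 0 — holds

The claim holds here, so x = -4 is not a counterexample. (A counterexample exists elsewhere, e.g. x = -1.)

Answer: No, x = -4 is not a counterexample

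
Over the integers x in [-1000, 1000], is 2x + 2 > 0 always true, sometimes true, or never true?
Holds at x = 0: LHS = 2·0 + 2 = 2; 2 > 0 — holds
Fails at x = -1: LHS = 2·(-1) + 2 = 0; 0 > 0 — FAILS
It is satisfied by some integers in the range but not all.

Answer: Sometimes true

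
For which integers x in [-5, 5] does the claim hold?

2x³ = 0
Holds for: {0}
Fails for: {-5, -4, -3, -2, -1, 1, 2, 3, 4, 5}

Answer: {0}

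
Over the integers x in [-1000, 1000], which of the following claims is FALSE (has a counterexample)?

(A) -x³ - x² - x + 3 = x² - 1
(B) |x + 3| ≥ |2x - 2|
(A) x = 0: LHS = -0³ - 0² - 0 + 3 = 3, RHS = 0² - 1 = -1; 3 = -1 — FAILS
(B) x = -1: LHS = |(-1) + 3| = |2| = 2, RHS = |2·(-1) - 2| = |-4| = 4; 2 ≥ 4 — FAILS

Answer: Both A and B are false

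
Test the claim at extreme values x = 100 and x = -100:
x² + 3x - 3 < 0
x = 100: LHS = 100² + 3·100 - 3 = 10297; 10297 < 0 — FAILS
x = -100: LHS = (-100)² + 3·(-100) - 3 = 9697; 9697 < 0 — FAILS

Answer: No, fails for both x = 100 and x = -100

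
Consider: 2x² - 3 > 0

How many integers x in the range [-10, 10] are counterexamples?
Counterexamples in [-10, 10]: {-1, 0, 1}.

Counting them gives 3 values.

Answer: 3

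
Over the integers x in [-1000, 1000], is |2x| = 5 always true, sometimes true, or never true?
Track d = LHS − RHS over the integers in [-1000, 1000]. Equality would need d = 0, but d changes sign only between consecutive integers, jumping over 0:
x = -3: LHS = |2·(-3)| = |-6| = 6; 6 = 5 — FAILS  (d = 1)
x = -2: LHS = |2·(-2)| = |-4| = 4; 4 = 5 — FAILS  (d = -1)
x = 2: LHS = |2·2| = |4| = 4; 4 = 5 — FAILS  (d = -1)
x = 3: LHS = |2·3| = |6| = 6; 6 = 5 — FAILS  (d = 1)
Away from these crossings d keeps a constant sign, and checking every integer in [-1000, 1000] confirms d ≠ 0 throughout. Hence the two sides are never equal, so the claimed relation (=) fails for every integer in [-1000, 1000].

No integer in the range satisfies it.

Answer: Never true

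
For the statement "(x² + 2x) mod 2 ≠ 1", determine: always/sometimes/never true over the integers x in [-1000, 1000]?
Holds at x = 0: LHS = (0² + 2·0) mod 2 = 0 mod 2 = 0; 0 ≠ 1 — holds
Fails at x = 1: LHS = (1² + 2·1) mod 2 = 3 mod 2 = 1; 1 ≠ 1 — FAILS
It is satisfied by some integers in the range but not all.

Answer: Sometimes true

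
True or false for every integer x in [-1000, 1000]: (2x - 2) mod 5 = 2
The claim fails at x = 0:
x = 0: LHS = (2·0 - 2) mod 5 = (-2) mod 5 = 3; 3 = 2 — FAILS

Because a single integer refutes it, the statement is false.

Answer: False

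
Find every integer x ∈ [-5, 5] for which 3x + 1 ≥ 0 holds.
Holds for: {0, 1, 2, 3, 4, 5}
Fails for: {-5, -4, -3, -2, -1}

Answer: {0, 1, 2, 3, 4, 5}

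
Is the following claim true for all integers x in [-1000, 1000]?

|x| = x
The claim fails at x = -1:
x = -1: LHS = |-1| = 1; 1 = -1 — FAILS

Because a single integer refutes it, the statement is false.

Answer: False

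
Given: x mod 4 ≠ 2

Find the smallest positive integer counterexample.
Testing positive integers:
x = 1: LHS = 1 mod 4 = 1; 1 ≠ 2 — holds
x = 2: LHS = 2 mod 4 = 2; 2 ≠ 2 — FAILS  ← smallest positive counterexample

Answer: x = 2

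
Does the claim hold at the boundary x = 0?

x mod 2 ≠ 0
x = 0: LHS = 0 mod 2 = 0; 0 ≠ 0 — FAILS

The relation fails at x = 0, so x = 0 is a counterexample.

Answer: No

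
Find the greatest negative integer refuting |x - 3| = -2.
Testing negative integers from -1 downward:
x = -1: LHS = |(-1) - 3| = |-4| = 4; 4 = -2 — FAILS  ← closest negative counterexample to 0

Answer: x = -1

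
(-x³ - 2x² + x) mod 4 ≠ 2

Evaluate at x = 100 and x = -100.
x = 100: LHS = (-100³ - 2·100² + 100) mod 4 = (-1019900) mod 4 = 0; 0 ≠ 2 — holds
x = -100: LHS = (-(-100)³ - 2·(-100)² + (-100)) mod 4 = 979900 mod 4 = 0; 0 ≠ 2 — holds

Answer: Yes, holds for both x = 100 and x = -100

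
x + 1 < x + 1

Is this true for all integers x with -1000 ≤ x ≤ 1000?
The claim fails at x = 0:
x = 0: LHS = 0 + 1 = 1, RHS = 0 + 1 = 1; 1 < 1 — FAILS

Because a single integer refutes it, the statement is false.

Answer: False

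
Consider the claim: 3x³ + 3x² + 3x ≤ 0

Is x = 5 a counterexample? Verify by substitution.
Substitute x = 5 into the relation:
x = 5: LHS = 3·5³ + 3·5² + 3·5 = 465; 465 ≤ 0 — FAILS

Since the claim fails at x = 5, this value is a counterexample.

Answer: Yes, x = 5 is a counterexample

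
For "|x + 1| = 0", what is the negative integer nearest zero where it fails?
Testing negative integers from -1 downward:
x = -1: LHS = |(-1) + 1| = |0| = 0; 0 = 0 — holds
x = -2: LHS = |(-2) + 1| = |-1| = 1; 1 = 0 — FAILS  ← closest negative counterexample to 0

Answer: x = -2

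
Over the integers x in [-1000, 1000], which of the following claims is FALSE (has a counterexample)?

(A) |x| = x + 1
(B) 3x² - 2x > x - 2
(A) x = 0: LHS = |0| = 0, RHS = 0 + 1 = 1; 0 = 1 — FAILS

(B) Over all integers in [-1000, 1000], LHS − RHS is smallest at x = 0, where it equals 2:
x = 0: LHS = 3·0² - 2·0 = 0, RHS = 0 - 2 = -2; 0 > -2 — holds
At the ends of the range:
x = -1000: LHS = 3·(-1000)² - 2·(-1000) = 3002000, RHS = (-1000) - 2 = -1002; 3002000 > -1002 — holds
x = 1000: LHS = 3·1000² - 2·1000 = 2998000, RHS = 1000 - 2 = 998; 2998000 > 998 — holds
Hence LHS − RHS is never zero or negative, i.e. LHS > RHS throughout, so the relation holds for every integer in [-1000, 1000].

Only (A) has a counterexample.

Answer: A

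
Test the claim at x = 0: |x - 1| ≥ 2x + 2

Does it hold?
x = 0: LHS = |0 - 1| = |-1| = 1, RHS = 2·0 + 2 = 2; 1 ≥ 2 — FAILS

The relation fails at x = 0, so x = 0 is a counterexample.

Answer: No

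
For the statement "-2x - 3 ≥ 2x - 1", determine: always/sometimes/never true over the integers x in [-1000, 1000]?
Holds at x = -1: LHS = -2·(-1) - 3 = -1, RHS = 2·(-1) - 1 = -3; -1 ≥ -3 — holds
Fails at x = 0: LHS = -2·0 - 3 = -3, RHS = 2·0 - 1 = -1; -3 ≥ -1 — FAILS
It is satisfied by some integers in the range but not all.

Answer: Sometimes true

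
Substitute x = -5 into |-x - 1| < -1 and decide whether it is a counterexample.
Substitute x = -5 into the relation:
x = -5: LHS = |-(-5) - 1| = |4| = 4; 4 < -1 — FAILS

Since the claim fails at x = -5, this value is a counterexample.

Answer: Yes, x = -5 is a counterexample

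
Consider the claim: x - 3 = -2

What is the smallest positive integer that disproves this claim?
Testing positive integers:
x = 1: LHS = 1 - 3 = -2; -2 = -2 — holds
x = 2: LHS = 2 - 3 = -1; -1 = -2 — FAILS  ← smallest positive counterexample

Answer: x = 2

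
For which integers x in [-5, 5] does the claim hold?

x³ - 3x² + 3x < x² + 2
Holds for: {-5, -4, -3, -2, -1, 0, 1, 2, 3}
Fails for: {4, 5}

Answer: {-5, -4, -3, -2, -1, 0, 1, 2, 3}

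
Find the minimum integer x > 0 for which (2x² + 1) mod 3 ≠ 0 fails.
Testing positive integers:
x = 1: LHS = (2·1² + 1) mod 3 = 3 mod 3 = 0; 0 ≠ 0 — FAILS  ← smallest positive counterexample

Answer: x = 1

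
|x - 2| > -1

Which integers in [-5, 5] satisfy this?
An absolute value is never negative, so the left side is ≥ 0 for every x, while the right side is -1. Tightest case in [-5, 5] is x = 2:
x = 2: LHS = |2 - 2| = |0| = 0; 0 > -1 — holds
Hence LHS − RHS is never zero or negative, i.e. LHS > RHS throughout, so the relation holds for every integer in [-5, 5].

Answer: All integers in [-5, 5]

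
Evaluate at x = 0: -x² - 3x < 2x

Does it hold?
x = 0: LHS = -0² - 3·0 = 0, RHS = 2·0 = 0; 0 < 0 — FAILS

The relation fails at x = 0, so x = 0 is a counterexample.

Answer: No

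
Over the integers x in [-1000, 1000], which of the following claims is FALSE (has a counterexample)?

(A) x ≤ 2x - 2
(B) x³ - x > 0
(A) x = 0: RHS = 2·0 - 2 = -2; 0 ≤ -2 — FAILS
(B) x = 0: LHS = 0³ - 0 = 0; 0 > 0 — FAILS

Answer: Both A and B are false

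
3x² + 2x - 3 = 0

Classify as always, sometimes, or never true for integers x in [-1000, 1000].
Track d = LHS − RHS over the integers in [-1000, 1000]. Equality would need d = 0, but d changes sign only between consecutive integers, jumping over 0:
x = -2: LHS = 3·(-2)² + 2·(-2) - 3 = 5; 5 = 0 — FAILS  (d = 5)
x = -1: LHS = 3·(-1)² + 2·(-1) - 3 = -2; -2 = 0 — FAILS  (d = -2)
x = 0: LHS = 3·0² + 2·0 - 3 = -3; -3 = 0 — FAILS  (d = -3)
x = 1: LHS = 3·1² + 2·1 - 3 = 2; 2 = 0 — FAILS  (d = 2)
Away from these crossings d keeps a constant sign, and checking every integer in [-1000, 1000] confirms d ≠ 0 throughout. Hence the two sides are never equal, so the claimed relation (=) fails for every integer in [-1000, 1000].

No integer in the range satisfies it.

Answer: Never true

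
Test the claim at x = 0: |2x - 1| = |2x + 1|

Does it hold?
x = 0: LHS = |2·0 - 1| = |-1| = 1, RHS = |2·0 + 1| = |1| = 1; 1 = 1 — holds

The relation is satisfied at x = 0.

Answer: Yes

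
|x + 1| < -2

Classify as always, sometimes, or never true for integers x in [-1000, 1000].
An absolute value is never negative, so the left side is ≥ 0 for every x, while the right side is -2. Tightest case in [-1000, 1000] is x = -1:
x = -1: LHS = |(-1) + 1| = |0| = 0; 0 < -2 — FAILS
Hence LHS − RHS is never negative, i.e. LHS ≥ RHS throughout, so the claimed relation (<) fails for every integer in [-1000, 1000].

No integer in the range satisfies it.

Answer: Never true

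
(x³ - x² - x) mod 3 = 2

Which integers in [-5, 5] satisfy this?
Holds for: {-5, -4, -2, -1, 1, 2, 4, 5}
Fails for: {-3, 0, 3}

Answer: {-5, -4, -2, -1, 1, 2, 4, 5}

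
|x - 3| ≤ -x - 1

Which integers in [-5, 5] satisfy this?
Over all integers in [-5, 5], LHS − RHS is smallest at x = 0, where it equals 4:
x = 0: LHS = |0 - 3| = |-3| = 3, RHS = -0 - 1 = -1; 3 ≤ -1 — FAILS
At the ends of the range:
x = -5: LHS = |(-5) - 3| = |-8| = 8, RHS = -(-5) - 1 = 4; 8 ≤ 4 — FAILS
x = 5: LHS = |5 - 3| = |2| = 2, RHS = -5 - 1 = -6; 2 ≤ -6 — FAILS
Hence LHS − RHS is never zero or negative, i.e. LHS > RHS throughout, so the claimed relation (≤) fails for every integer in [-5, 5].

Answer: None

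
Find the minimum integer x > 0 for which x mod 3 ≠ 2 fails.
Testing positive integers:
x = 1: LHS = 1 mod 3 = 1; 1 ≠ 2 — holds
x = 2: LHS = 2 mod 3 = 2; 2 ≠ 2 — FAILS  ← smallest positive counterexample

Answer: x = 2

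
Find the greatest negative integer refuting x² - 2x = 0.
Testing negative integers from -1 downward:
x = -1: LHS = (-1)² - 2·(-1) = 3; 3 = 0 — FAILS  ← closest negative counterexample to 0

Answer: x = -1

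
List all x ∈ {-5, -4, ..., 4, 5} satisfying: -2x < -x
Holds for: {1, 2, 3, 4, 5}
Fails for: {-5, -4, -3, -2, -1, 0}

Answer: {1, 2, 3, 4, 5}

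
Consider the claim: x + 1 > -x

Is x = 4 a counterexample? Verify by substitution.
Substitute x = 4 into the relation:
x = 4: LHS = 4 + 1 = 5; 5 > -4 — holds

The claim holds here, so x = 4 is not a counterexample. (A counterexample exists elsewhere, e.g. x = -1.)

Answer: No, x = 4 is not a counterexample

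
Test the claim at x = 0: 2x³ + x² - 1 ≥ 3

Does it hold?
x = 0: LHS = 2·0³ + 0² - 1 = -1; -1 ≥ 3 — FAILS

The relation fails at x = 0, so x = 0 is a counterexample.

Answer: No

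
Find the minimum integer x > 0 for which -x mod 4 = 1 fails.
Testing positive integers:
x = 1: LHS = (-1) mod 4 = 3; 3 = 1 — FAILS  ← smallest positive counterexample

Answer: x = 1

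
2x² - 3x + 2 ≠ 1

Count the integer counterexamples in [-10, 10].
Counterexamples in [-10, 10]: {1}.

Counting them gives 1 values.

Answer: 1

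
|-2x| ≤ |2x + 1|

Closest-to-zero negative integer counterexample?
Testing negative integers from -1 downward:
x = -1: LHS = |-2·(-1)| = |2| = 2, RHS = |2·(-1) + 1| = |-1| = 1; 2 ≤ 1 — FAILS  ← closest negative counterexample to 0

Answer: x = -1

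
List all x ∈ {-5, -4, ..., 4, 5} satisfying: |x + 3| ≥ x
Over all integers in [-5, 5], LHS − RHS is smallest at x = 0, where it equals 3:
x = 0: LHS = |0 + 3| = |3| = 3; 3 ≥ 0 — holds
At the ends of the range:
x = -5: LHS = |(-5) + 3| = |-2| = 2; 2 ≥ -5 — holds
x = 5: LHS = |5 + 3| = |8| = 8; 8 ≥ 5 — holds
Hence LHS − RHS is never negative, i.e. LHS ≥ RHS throughout, so the relation holds for every integer in [-5, 5].

Answer: All integers in [-5, 5]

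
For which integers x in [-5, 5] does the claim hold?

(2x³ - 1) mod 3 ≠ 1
Holds for: {-4, -3, -1, 0, 2, 3, 5}
Fails for: {-5, -2, 1, 4}

Answer: {-4, -3, -1, 0, 2, 3, 5}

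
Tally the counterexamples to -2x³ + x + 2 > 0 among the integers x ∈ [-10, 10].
Counterexamples in [-10, 10]: {2, 3, 4, 5, 6, 7, 8, 9, 10}.

Counting them gives 9 values.

Answer: 9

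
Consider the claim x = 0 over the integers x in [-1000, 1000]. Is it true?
The claim fails at x = 1:
x = 1: 1 = 0 — FAILS

Because a single integer refutes it, the statement is false.

Answer: False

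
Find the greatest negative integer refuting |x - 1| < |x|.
Testing negative integers from -1 downward:
x = -1: LHS = |(-1) - 1| = |-2| = 2, RHS = |-1| = 1; 2 < 1 — FAILS  ← closest negative counterexample to 0

Answer: x = -1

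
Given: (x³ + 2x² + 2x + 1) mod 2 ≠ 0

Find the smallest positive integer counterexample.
Testing positive integers:
x = 1: LHS = (1³ + 2·1² + 2·1 + 1) mod 2 = 6 mod 2 = 0; 0 ≠ 0 — FAILS  ← smallest positive counterexample

Answer: x = 1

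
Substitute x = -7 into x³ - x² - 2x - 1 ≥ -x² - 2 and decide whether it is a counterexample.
Substitute x = -7 into the relation:
x = -7: LHS = (-7)³ - (-7)² - 2·(-7) - 1 = -379, RHS = -(-7)² - 2 = -51; -379 ≥ -51 — FAILS

Since the claim fails at x = -7, this value is a counterexample.

Answer: Yes, x = -7 is a counterexample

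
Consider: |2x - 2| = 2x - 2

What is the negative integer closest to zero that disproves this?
Testing negative integers from -1 downward:
x = -1: LHS = |2·(-1) - 2| = |-4| = 4, RHS = 2·(-1) - 2 = -4; 4 = -4 — FAILS  ← closest negative counterexample to 0

Answer: x = -1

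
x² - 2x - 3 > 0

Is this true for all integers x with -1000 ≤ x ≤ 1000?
The claim fails at x = 0:
x = 0: LHS = 0² - 2·0 - 3 = -3; -3 > 0 — FAILS

Because a single integer refutes it, the statement is false.

Answer: False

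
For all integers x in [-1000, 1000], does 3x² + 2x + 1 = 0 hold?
The claim fails at x = 0:
x = 0: LHS = 3·0² + 2·0 + 1 = 1; 1 = 0 — FAILS

Because a single integer refutes it, the statement is false.

Answer: False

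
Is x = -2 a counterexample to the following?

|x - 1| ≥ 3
Substitute x = -2 into the relation:
x = -2: LHS = |(-2) - 1| = |-3| = 3; 3 ≥ 3 — holds

The claim holds here, so x = -2 is not a counterexample. (A counterexample exists elsewhere, e.g. x = 0.)

Answer: No, x = -2 is not a counterexample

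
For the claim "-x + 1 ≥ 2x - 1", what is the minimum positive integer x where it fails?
Testing positive integers:
x = 1: LHS = -1 + 1 = 0, RHS = 2·1 - 1 = 1; 0 ≥ 1 — FAILS  ← smallest positive counterexample

Answer: x = 1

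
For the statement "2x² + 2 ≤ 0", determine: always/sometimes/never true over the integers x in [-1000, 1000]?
Over all integers in [-1000, 1000], LHS − RHS is smallest at x = 0, where it equals 2:
x = 0: LHS = 2·0² + 2 = 2; 2 ≤ 0 — FAILS
At the ends of the range:
x = -1000: LHS = 2·(-1000)² + 2 = 2000002; 2000002 ≤ 0 — FAILS
x = 1000: LHS = 2·1000² + 2 = 2000002; 2000002 ≤ 0 — FAILS
Hence LHS − RHS is never zero or negative, i.e. LHS > RHS throughout, so the claimed relation (≤) fails for every integer in [-1000, 1000].

No integer in the range satisfies it.

Answer: Never true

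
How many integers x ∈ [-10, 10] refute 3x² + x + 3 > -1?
Over all integers in [-10, 10], LHS − RHS is smallest at x = 0, where it equals 4:
x = 0: LHS = 3·0² + 0 + 3 = 3; 3 > -1 — holds
At the ends of the range:
x = -10: LHS = 3·(-10)² + (-10) + 3 = 293; 293 > -1 — holds
x = 10: LHS = 3·10² + 10 + 3 = 313; 313 > -1 — holds
Hence LHS − RHS is never zero or negative, i.e. LHS > RHS throughout, so the relation holds for every integer in [-10, 10].

No counterexample appears in that range.

Answer: 0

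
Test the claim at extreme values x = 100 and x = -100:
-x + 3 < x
x = 100: LHS = -100 + 3 = -97; -97 < 100 — holds
x = -100: LHS = -(-100) + 3 = 103; 103 < -100 — FAILS

Answer: Partially: holds for x = 100, fails for x = -100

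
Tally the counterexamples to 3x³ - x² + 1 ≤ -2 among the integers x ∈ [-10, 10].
Counterexamples in [-10, 10]: {0, 1, 2, 3, 4, 5, 6, 7, 8, 9, 10}.

Counting them gives 11 values.

Answer: 11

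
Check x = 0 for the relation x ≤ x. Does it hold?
x = 0: 0 ≤ 0 — holds

The relation is satisfied at x = 0.

Answer: Yes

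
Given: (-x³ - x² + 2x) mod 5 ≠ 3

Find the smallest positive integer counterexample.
Testing positive integers:
x = 1: LHS = (-1³ - 1² + 2·1) mod 5 = 0 mod 5 = 0; 0 ≠ 3 — holds
x = 2: LHS = (-2³ - 2² + 2·2) mod 5 = (-8) mod 5 = 2; 2 ≠ 3 — holds
x = 3: LHS = (-3³ - 3² + 2·3) mod 5 = (-30) mod 5 = 0; 0 ≠ 3 — holds
x = 4: LHS = (-4³ - 4² + 2·4) mod 5 = (-72) mod 5 = 3; 3 ≠ 3 — FAILS  ← smallest positive counterexample

Answer: x = 4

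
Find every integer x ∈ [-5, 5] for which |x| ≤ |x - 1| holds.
Holds for: {-5, -4, -3, -2, -1, 0}
Fails for: {1, 2, 3, 4, 5}

Answer: {-5, -4, -3, -2, -1, 0}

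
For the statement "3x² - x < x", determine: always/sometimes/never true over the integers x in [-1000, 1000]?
Over all integers in [-1000, 1000], LHS − RHS is smallest at x = 0, where it equals 0:
x = 0: LHS = 3·0² - 0 = 0; 0 < 0 — FAILS
At the ends of the range:
x = -1000: LHS = 3·(-1000)² - (-1000) = 3001000; 3001000 < -1000 — FAILS
x = 1000: LHS = 3·1000² - 1000 = 2999000; 2999000 < 1000 — FAILS
Hence LHS − RHS is never negative, i.e. LHS ≥ RHS throughout, so the claimed relation (<) fails for every integer in [-1000, 1000].

No integer in the range satisfies it.

Answer: Never true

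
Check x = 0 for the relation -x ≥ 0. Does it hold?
x = 0: LHS = -0 = 0; 0 ≥ 0 — holds

The relation is satisfied at x = 0.

Answer: Yes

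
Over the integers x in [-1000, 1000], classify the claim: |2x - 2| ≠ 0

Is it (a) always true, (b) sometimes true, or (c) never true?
Holds at x = 0: LHS = |2·0 - 2| = |-2| = 2; 2 ≠ 0 — holds
Fails at x = 1: LHS = |2·1 - 2| = |0| = 0; 0 ≠ 0 — FAILS
It is satisfied by some integers in the range but not all.

Answer: Sometimes true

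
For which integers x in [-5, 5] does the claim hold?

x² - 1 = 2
Track d = LHS − RHS over the integers in [-5, 5]. Equality would need d = 0, but d changes sign only between consecutive integers, jumping over 0:
x = -2: LHS = (-2)² - 1 = 3; 3 = 2 — FAILS  (d = 1)
x = -1: LHS = (-1)² - 1 = 0; 0 = 2 — FAILS  (d = -2)
x = 1: LHS = 1² - 1 = 0; 0 = 2 — FAILS  (d = -2)
x = 2: LHS = 2² - 1 = 3; 3 = 2 — FAILS  (d = 1)
Away from these crossings d keeps a constant sign, and checking every integer in [-5, 5] confirms d ≠ 0 throughout. Hence the two sides are never equal, so the claimed relation (=) fails for every integer in [-5, 5].

Answer: None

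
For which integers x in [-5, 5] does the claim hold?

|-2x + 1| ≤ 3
Holds for: {-1, 0, 1, 2}
Fails for: {-5, -4, -3, -2, 3, 4, 5}

Answer: {-1, 0, 1, 2}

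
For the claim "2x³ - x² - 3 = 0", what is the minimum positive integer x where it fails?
Testing positive integers:
x = 1: LHS = 2·1³ - 1² - 3 = -2; -2 = 0 — FAILS  ← smallest positive counterexample

Answer: x = 1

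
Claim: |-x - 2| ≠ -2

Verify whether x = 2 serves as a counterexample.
Substitute x = 2 into the relation:
x = 2: LHS = |-2 - 2| = |-4| = 4; 4 ≠ -2 — holds

The relation holds at x = 2, so it is not a counterexample.

Answer: No, x = 2 is not a counterexample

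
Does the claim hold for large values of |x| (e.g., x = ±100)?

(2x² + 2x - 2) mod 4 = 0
x = 100: LHS = (2·100² + 2·100 - 2) mod 4 = 20198 mod 4 = 2; 2 = 0 — FAILS
x = -100: LHS = (2·(-100)² + 2·(-100) - 2) mod 4 = 19798 mod 4 = 2; 2 = 0 — FAILS

Answer: No, fails for both x = 100 and x = -100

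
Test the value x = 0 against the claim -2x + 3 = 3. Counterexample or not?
Substitute x = 0 into the relation:
x = 0: LHS = -2·0 + 3 = 3; 3 = 3 — holds

The claim holds here, so x = 0 is not a counterexample. (A counterexample exists elsewhere, e.g. x = 1.)

Answer: No, x = 0 is not a counterexample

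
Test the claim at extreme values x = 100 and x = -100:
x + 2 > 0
x = 100: LHS = 100 + 2 = 102; 102 > 0 — holds
x = -100: LHS = (-100) + 2 = -98; -98 > 0 — FAILS

Answer: Partially: holds for x = 100, fails for x = -100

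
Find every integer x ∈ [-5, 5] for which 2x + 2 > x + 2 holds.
Holds for: {1, 2, 3, 4, 5}
Fails for: {-5, -4, -3, -2, -1, 0}

Answer: {1, 2, 3, 4, 5}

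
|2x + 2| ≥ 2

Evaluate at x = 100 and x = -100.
x = 100: LHS = |2·100 + 2| = |202| = 202; 202 ≥ 2 — holds
x = -100: LHS = |2·(-100) + 2| = |-198| = 198; 198 ≥ 2 — holds

Answer: Yes, holds for both x = 100 and x = -100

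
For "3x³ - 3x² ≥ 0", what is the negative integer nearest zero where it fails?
Testing negative integers from -1 downward:
x = -1: LHS = 3·(-1)³ - 3·(-1)² = -6; -6 ≥ 0 — FAILS  ← closest negative counterexample to 0

Answer: x = -1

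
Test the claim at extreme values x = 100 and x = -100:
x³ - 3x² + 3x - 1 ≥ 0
x = 100: LHS = 100³ - 3·100² + 3·100 - 1 = 970299; 970299 ≥ 0 — holds
x = -100: LHS = (-100)³ - 3·(-100)² + 3·(-100) - 1 = -1030301; -1030301 ≥ 0 — FAILS

Answer: Partially: holds for x = 100, fails for x = -100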